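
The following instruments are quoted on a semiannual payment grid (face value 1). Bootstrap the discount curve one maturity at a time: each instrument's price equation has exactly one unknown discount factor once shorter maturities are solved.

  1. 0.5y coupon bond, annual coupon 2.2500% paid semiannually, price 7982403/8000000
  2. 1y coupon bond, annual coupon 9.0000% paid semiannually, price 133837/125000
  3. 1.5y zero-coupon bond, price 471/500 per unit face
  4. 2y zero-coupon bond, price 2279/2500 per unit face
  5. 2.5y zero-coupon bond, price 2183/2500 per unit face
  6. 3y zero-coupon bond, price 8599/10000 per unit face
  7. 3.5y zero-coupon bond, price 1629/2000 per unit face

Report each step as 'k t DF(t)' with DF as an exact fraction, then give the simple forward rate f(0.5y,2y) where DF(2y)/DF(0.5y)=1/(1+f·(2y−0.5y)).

step 1 [0.5y] bond c/2=9/800: DF=(7982403/8000000 − 9/800·(0))/(1+9/800) = 9867/10000 ≈ 0.986700
step 2 [1y] bond c/2=9/200: DF=(133837/125000 − 9/200·(0.986700))/(1+9/200) = 9821/10000 ≈ 0.982100
step 3 [1.5y] zero: DF = P = 471/500 ≈ 0.942000
step 4 [2y] zero: DF = P = 2279/2500 ≈ 0.911600
step 5 [2.5y] zero: DF = P = 2183/2500 ≈ 0.873200
step 6 [3y] zero: DF = P = 8599/10000 ≈ 0.859900
step 7 [3.5y] zero: DF = P = 1629/2000 ≈ 0.814500

1 1/2 9867/10000
2 1 9821/10000
3 3/2 471/500
4 2 2279/2500
5 5/2 2183/2500
6 3 8599/10000
7 7/2 1629/2000
f(0.5y,2y) = ((9867/10000)/(2279/2500) − 1)/(3/2) = 751/13674 ≈ 5.4922%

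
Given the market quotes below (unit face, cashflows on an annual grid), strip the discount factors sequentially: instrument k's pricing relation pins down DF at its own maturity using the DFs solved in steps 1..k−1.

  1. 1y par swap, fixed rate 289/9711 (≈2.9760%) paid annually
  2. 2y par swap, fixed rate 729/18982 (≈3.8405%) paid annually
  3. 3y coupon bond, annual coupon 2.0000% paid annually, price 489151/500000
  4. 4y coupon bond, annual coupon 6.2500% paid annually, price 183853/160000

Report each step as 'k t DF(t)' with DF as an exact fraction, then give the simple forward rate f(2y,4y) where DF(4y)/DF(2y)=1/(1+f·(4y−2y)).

step 1 [1y] swap r/1=289/9711: DF=(1 − 289/9711·(0))/(1+289/9711) = 9711/10000 ≈ 0.971100
step 2 [2y] swap r/1=729/18982: DF=(1 − 729/18982·(0.971100))/(1+729/18982) = 9271/10000 ≈ 0.927100
step 3 [3y] bond c/1=1/50: DF=(489151/500000 − 1/50·(0.971100+0.927100))/(1+1/50) = 9219/10000 ≈ 0.921900
step 4 [4y] bond c/1=1/16: DF=(183853/160000 − 1/16·(0.971100+0.927100+0.921900))/(1+1/16) = 2289/2500 ≈ 0.915600

1 1 9711/10000
2 2 9271/10000
3 3 9219/10000
4 4 2289/2500
f(2y,4y) = ((9271/10000)/(2289/2500) − 1)/(2) = 115/18312 ≈ 0.6280%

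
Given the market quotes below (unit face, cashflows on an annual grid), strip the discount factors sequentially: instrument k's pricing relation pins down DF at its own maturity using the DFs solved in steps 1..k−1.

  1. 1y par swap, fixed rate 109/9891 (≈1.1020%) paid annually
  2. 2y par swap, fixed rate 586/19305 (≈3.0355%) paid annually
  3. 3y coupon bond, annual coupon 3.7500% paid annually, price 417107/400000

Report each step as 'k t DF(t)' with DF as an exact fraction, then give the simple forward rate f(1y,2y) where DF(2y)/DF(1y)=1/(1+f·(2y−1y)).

step 1 [1y] swap r/1=109/9891: DF=(1 − 109/9891·(0))/(1+109/9891) = 9891/10000 ≈ 0.989100
step 2 [2y] swap r/1=586/19305: DF=(1 − 586/19305·(0.989100))/(1+586/19305) = 4707/5000 ≈ 0.941400
step 3 [3y] bond c/1=3/80: DF=(417107/400000 − 3/80·(0.989100+0.941400))/(1+3/80) = 9353/10000 ≈ 0.935300

1 1 9891/10000
2 2 4707/5000
3 3 9353/10000
f(1y,2y) = ((9891/10000)/(4707/5000) − 1)/(1) = 53/1046 ≈ 5.0669%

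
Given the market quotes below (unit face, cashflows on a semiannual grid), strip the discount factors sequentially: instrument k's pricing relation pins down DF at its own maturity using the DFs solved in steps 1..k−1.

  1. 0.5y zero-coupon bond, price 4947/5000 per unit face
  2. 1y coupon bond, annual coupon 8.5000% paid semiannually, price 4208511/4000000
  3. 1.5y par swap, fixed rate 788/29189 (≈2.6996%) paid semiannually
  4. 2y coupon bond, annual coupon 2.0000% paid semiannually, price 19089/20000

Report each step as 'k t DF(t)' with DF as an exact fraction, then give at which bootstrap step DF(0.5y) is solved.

step 1 [0.5y] zero: DF = P = 4947/5000 ≈ 0.989400
step 2 [1y] bond c/2=17/400: DF=(4208511/4000000 − 17/400·(0.989400))/(1+17/400) = 9689/10000 ≈ 0.968900
step 3 [1.5y] swap r/2=394/29189: DF=(1 − 394/29189·(0.989400+0.968900))/(1+394/29189) = 4803/5000 ≈ 0.960600
step 4 [2y] bond c/2=1/100: DF=(19089/20000 − 1/100·(0.989400+0.968900+0.960600))/(1+1/100) = 9161/10000 ≈ 0.916100

1 1/2 4947/5000
2 1 9689/10000
3 3/2 4803/5000
4 2 9161/10000
DF(0.5y) is solved at step 1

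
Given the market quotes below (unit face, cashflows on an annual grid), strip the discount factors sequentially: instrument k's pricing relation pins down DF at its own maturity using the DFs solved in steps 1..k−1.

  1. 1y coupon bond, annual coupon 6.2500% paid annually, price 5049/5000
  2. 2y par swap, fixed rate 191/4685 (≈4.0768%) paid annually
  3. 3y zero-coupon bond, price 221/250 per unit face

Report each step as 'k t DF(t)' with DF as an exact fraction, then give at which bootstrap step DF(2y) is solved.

1 1 594/625
2 2 2309/2500
3 3 221/250
DF(2y) is solved at step 2

step 1 [1y] bond c/1=1/16: DF=(5049/5000 − 1/16·(0))/(1+1/16) = 594/625 ≈ 0.950400
step 2 [2y] swap r/1=191/4685: DF=(1 − 191/4685·(0.950400))/(1+191/4685) = 2309/2500 ≈ 0.923600
step 3 [3y] zero: DF = P = 221/250 ≈ 0.884000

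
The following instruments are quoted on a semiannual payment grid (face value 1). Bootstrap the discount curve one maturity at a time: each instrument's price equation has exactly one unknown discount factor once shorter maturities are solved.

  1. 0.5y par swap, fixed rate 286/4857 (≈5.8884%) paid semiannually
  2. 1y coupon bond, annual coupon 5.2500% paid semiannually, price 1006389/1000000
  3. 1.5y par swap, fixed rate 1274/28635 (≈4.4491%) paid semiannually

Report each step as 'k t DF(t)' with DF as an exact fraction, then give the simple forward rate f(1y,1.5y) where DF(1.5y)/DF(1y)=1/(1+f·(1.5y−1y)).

1 1/2 4857/5000
2 1 4779/5000
3 3/2 9363/10000
f(1y,1.5y) = ((4779/5000)/(9363/10000) − 1)/(1/2) = 130/3121 ≈ 4.1653%

step 1 [0.5y] swap r/2=143/4857: DF=(1 − 143/4857·(0))/(1+143/4857) = 4857/5000 ≈ 0.971400
step 2 [1y] bond c/2=21/800: DF=(1006389/1000000 − 21/800·(0.971400))/(1+21/800) = 4779/5000 ≈ 0.955800
step 3 [1.5y] swap r/2=637/28635: DF=(1 − 637/28635·(0.971400+0.955800))/(1+637/28635) = 9363/10000 ≈ 0.936300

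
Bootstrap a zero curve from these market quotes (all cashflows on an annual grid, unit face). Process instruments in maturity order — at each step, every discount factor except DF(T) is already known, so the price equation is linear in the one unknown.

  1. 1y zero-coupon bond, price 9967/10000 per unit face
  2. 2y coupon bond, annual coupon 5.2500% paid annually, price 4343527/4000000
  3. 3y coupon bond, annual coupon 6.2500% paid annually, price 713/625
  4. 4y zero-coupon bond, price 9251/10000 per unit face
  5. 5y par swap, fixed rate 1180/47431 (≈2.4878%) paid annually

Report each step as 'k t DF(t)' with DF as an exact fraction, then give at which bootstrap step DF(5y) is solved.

step 1 [1y] zero: DF = P = 9967/10000 ≈ 0.996700
step 2 [2y] bond c/1=21/400: DF=(4343527/4000000 − 21/400·(0.996700))/(1+21/400) = 491/500 ≈ 0.982000
step 3 [3y] bond c/1=1/16: DF=(713/625 − 1/16·(0.996700+0.982000))/(1+1/16) = 9573/10000 ≈ 0.957300
step 4 [4y] zero: DF = P = 9251/10000 ≈ 0.925100
step 5 [5y] swap r/1=1180/47431: DF=(1 − 1180/47431·(0.996700+0.982000+0.957300+0.925100))/(1+1180/47431) = 441/500 ≈ 0.882000

1 1 9967/10000
2 2 491/500
3 3 9573/10000
4 4 9251/10000
5 5 441/500
DF(5y) is solved at step 5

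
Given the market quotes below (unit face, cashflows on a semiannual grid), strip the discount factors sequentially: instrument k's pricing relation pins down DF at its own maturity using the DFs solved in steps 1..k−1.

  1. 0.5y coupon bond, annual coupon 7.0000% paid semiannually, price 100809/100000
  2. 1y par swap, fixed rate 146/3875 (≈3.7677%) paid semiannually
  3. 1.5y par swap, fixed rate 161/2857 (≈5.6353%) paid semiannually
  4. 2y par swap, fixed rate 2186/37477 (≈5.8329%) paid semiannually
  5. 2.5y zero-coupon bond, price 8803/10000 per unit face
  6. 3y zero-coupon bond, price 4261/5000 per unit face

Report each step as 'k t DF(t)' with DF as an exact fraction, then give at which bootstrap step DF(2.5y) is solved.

1 1/2 487/500
2 1 1927/2000
3 3/2 1839/2000
4 2 8907/10000
5 5/2 8803/10000
6 3 4261/5000
DF(2.5y) is solved at step 5

step 1 [0.5y] bond c/2=7/200: DF=(100809/100000 − 7/200·(0))/(1+7/200) = 487/500 ≈ 0.974000
step 2 [1y] swap r/2=73/3875: DF=(1 − 73/3875·(0.974000))/(1+73/3875) = 1927/2000 ≈ 0.963500
step 3 [1.5y] swap r/2=161/5714: DF=(1 − 161/5714·(0.974000+0.963500))/(1+161/5714) = 1839/2000 ≈ 0.919500
step 4 [2y] swap r/2=1093/37477: DF=(1 − 1093/37477·(0.974000+0.963500+0.919500))/(1+1093/37477) = 8907/10000 ≈ 0.890700
step 5 [2.5y] zero: DF = P = 8803/10000 ≈ 0.880300
step 6 [3y] zero: DF = P = 4261/5000 ≈ 0.852200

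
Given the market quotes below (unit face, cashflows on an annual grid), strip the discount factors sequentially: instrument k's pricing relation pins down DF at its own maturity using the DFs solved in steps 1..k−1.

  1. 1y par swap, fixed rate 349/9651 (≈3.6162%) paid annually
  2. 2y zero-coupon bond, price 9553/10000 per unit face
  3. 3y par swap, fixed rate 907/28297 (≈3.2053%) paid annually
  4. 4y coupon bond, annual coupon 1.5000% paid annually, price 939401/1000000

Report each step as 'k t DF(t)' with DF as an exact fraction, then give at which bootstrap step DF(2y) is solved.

step 1 [1y] swap r/1=349/9651: DF=(1 − 349/9651·(0))/(1+349/9651) = 9651/10000 ≈ 0.965100
step 2 [2y] zero: DF = P = 9553/10000 ≈ 0.955300
step 3 [3y] swap r/1=907/28297: DF=(1 − 907/28297·(0.965100+0.955300))/(1+907/28297) = 9093/10000 ≈ 0.909300
step 4 [4y] bond c/1=3/200: DF=(939401/1000000 − 3/200·(0.965100+0.955300+0.909300))/(1+3/200) = 8837/10000 ≈ 0.883700

1 1 9651/10000
2 2 9553/10000
3 3 9093/10000
4 4 8837/10000
DF(2y) is solved at step 2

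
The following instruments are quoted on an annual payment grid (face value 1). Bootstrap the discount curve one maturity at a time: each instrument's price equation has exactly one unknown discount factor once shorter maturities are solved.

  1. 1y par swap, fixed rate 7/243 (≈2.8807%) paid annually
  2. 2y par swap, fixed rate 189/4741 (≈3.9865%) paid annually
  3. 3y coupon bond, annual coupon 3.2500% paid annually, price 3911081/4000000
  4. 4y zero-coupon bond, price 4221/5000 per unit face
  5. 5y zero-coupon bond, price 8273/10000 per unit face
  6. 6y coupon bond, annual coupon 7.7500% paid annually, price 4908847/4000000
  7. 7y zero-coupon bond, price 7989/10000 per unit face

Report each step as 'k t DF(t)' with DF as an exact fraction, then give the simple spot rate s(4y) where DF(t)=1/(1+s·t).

step 1 [1y] swap r/1=7/243: DF=(1 − 7/243·(0))/(1+7/243) = 243/250 ≈ 0.972000
step 2 [2y] swap r/1=189/4741: DF=(1 − 189/4741·(0.972000))/(1+189/4741) = 2311/2500 ≈ 0.924400
step 3 [3y] bond c/1=13/400: DF=(3911081/4000000 − 13/400·(0.972000+0.924400))/(1+13/400) = 8873/10000 ≈ 0.887300
step 4 [4y] zero: DF = P = 4221/5000 ≈ 0.844200
step 5 [5y] zero: DF = P = 8273/10000 ≈ 0.827300
step 6 [6y] bond c/1=31/400: DF=(4908847/4000000 − 31/400·(0.972000+0.924400+0.887300+0.844200+0.827300))/(1+31/400) = 1637/2000 ≈ 0.818500
step 7 [7y] zero: DF = P = 7989/10000 ≈ 0.798900

1 1 243/250
2 2 2311/2500
3 3 8873/10000
4 4 4221/5000
5 5 8273/10000
6 6 1637/2000
7 7 7989/10000
s(4y) = (1/(4221/5000) − 1)/(4) = 779/16884 ≈ 4.6138%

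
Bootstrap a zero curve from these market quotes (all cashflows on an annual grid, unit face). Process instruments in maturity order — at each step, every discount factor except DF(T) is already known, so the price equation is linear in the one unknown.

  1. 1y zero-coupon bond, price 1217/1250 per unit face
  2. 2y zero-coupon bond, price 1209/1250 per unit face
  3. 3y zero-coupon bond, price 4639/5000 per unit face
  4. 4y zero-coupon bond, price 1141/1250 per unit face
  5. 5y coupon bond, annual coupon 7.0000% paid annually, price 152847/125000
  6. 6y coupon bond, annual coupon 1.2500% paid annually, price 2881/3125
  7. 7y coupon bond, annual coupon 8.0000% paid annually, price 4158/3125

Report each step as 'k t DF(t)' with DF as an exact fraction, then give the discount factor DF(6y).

1 1 1217/1250
2 2 1209/1250
3 3 4639/5000
4 4 1141/1250
5 5 4477/5000
6 6 533/625
7 7 514/625
DF(6y) = 533/625 ≈ 0.852800

step 1 [1y] zero: DF = P = 1217/1250 ≈ 0.973600
step 2 [2y] zero: DF = P = 1209/1250 ≈ 0.967200
step 3 [3y] zero: DF = P = 4639/5000 ≈ 0.927800
step 4 [4y] zero: DF = P = 1141/1250 ≈ 0.912800
step 5 [5y] bond c/1=7/100: DF=(152847/125000 − 7/100·(0.973600+0.967200+0.927800+0.912800))/(1+7/100) = 4477/5000 ≈ 0.895400
step 6 [6y] bond c/1=1/80: DF=(2881/3125 − 1/80·(0.973600+0.967200+0.927800+0.912800+0.895400))/(1+1/80) = 533/625 ≈ 0.852800
step 7 [7y] bond c/1=2/25: DF=(4158/3125 − 2/25·(0.973600+0.967200+0.927800+0.912800+0.895400+0.852800))/(1+2/25) = 514/625 ≈ 0.822400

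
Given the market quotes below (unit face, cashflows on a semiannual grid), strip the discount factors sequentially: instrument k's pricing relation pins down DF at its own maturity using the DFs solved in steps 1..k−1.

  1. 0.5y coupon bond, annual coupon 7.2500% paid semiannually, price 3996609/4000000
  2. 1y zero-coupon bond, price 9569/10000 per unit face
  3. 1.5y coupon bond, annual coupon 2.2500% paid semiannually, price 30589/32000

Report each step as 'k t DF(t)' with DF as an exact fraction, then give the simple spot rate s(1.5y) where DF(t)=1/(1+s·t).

step 1 [0.5y] bond c/2=29/800: DF=(3996609/4000000 − 29/800·(0))/(1+29/800) = 4821/5000 ≈ 0.964200
step 2 [1y] zero: DF = P = 9569/10000 ≈ 0.956900
step 3 [1.5y] bond c/2=9/800: DF=(30589/32000 − 9/800·(0.964200+0.956900))/(1+9/800) = 9239/10000 ≈ 0.923900

1 1/2 4821/5000
2 1 9569/10000
3 3/2 9239/10000
s(1.5y) = (1/(9239/10000) − 1)/(3/2) = 1522/27717 ≈ 5.4912%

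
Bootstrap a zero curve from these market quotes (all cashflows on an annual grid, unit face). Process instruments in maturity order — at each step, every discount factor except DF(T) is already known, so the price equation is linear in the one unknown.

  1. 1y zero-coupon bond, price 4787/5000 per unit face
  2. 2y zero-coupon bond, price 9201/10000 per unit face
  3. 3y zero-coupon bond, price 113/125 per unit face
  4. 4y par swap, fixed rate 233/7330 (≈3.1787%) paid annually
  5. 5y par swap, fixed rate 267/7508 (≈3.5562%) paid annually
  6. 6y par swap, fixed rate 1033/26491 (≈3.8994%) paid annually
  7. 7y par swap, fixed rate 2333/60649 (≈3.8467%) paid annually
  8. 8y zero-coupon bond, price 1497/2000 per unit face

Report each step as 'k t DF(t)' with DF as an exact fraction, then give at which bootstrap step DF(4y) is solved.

step 1 [1y] zero: DF = P = 4787/5000 ≈ 0.957400
step 2 [2y] zero: DF = P = 9201/10000 ≈ 0.920100
step 3 [3y] zero: DF = P = 113/125 ≈ 0.904000
step 4 [4y] swap r/1=233/7330: DF=(1 − 233/7330·(0.957400+0.920100+0.904000))/(1+233/7330) = 1767/2000 ≈ 0.883500
step 5 [5y] swap r/1=267/7508: DF=(1 − 267/7508·(0.957400+0.920100+0.904000+0.883500))/(1+267/7508) = 4199/5000 ≈ 0.839800
step 6 [6y] swap r/1=1033/26491: DF=(1 − 1033/26491·(0.957400+0.920100+0.904000+0.883500+0.839800))/(1+1033/26491) = 3967/5000 ≈ 0.793400
step 7 [7y] swap r/1=2333/60649: DF=(1 − 2333/60649·(0.957400+0.920100+0.904000+0.883500+0.839800+0.793400))/(1+2333/60649) = 7667/10000 ≈ 0.766700
step 8 [8y] zero: DF = P = 1497/2000 ≈ 0.748500

1 1 4787/5000
2 2 9201/10000
3 3 113/125
4 4 1767/2000
5 5 4199/5000
6 6 3967/5000
7 7 7667/10000
8 8 1497/2000
DF(4y) is solved at step 4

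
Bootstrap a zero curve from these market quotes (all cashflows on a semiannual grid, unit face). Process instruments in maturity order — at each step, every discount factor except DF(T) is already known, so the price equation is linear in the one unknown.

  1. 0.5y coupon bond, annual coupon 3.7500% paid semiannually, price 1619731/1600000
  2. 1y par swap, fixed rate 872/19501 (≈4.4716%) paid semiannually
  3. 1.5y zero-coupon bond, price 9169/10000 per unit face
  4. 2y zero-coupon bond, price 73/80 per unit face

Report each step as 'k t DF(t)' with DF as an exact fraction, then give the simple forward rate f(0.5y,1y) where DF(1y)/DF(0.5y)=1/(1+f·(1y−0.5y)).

step 1 [0.5y] bond c/2=3/160: DF=(1619731/1600000 − 3/160·(0))/(1+3/160) = 9937/10000 ≈ 0.993700
step 2 [1y] swap r/2=436/19501: DF=(1 − 436/19501·(0.993700))/(1+436/19501) = 2391/2500 ≈ 0.956400
step 3 [1.5y] zero: DF = P = 9169/10000 ≈ 0.916900
step 4 [2y] zero: DF = P = 73/80 ≈ 0.912500

1 1/2 9937/10000
2 1 2391/2500
3 3/2 9169/10000
4 2 73/80
f(0.5y,1y) = ((9937/10000)/(2391/2500) − 1)/(1/2) = 373/4782 ≈ 7.8001%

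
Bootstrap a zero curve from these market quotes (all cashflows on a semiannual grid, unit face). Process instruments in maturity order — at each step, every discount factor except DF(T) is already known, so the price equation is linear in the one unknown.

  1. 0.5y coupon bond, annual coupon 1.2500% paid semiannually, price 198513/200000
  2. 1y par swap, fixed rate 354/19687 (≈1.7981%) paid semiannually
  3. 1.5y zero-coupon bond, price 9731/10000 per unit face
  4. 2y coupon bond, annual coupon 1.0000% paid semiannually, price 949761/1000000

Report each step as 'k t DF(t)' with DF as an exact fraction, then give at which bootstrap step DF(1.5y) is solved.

step 1 [0.5y] bond c/2=1/160: DF=(198513/200000 − 1/160·(0))/(1+1/160) = 1233/1250 ≈ 0.986400
step 2 [1y] swap r/2=177/19687: DF=(1 − 177/19687·(0.986400))/(1+177/19687) = 9823/10000 ≈ 0.982300
step 3 [1.5y] zero: DF = P = 9731/10000 ≈ 0.973100
step 4 [2y] bond c/2=1/200: DF=(949761/1000000 − 1/200·(0.986400+0.982300+0.973100))/(1+1/200) = 1163/1250 ≈ 0.930400

1 1/2 1233/1250
2 1 9823/10000
3 3/2 9731/10000
4 2 1163/1250
DF(1.5y) is solved at step 3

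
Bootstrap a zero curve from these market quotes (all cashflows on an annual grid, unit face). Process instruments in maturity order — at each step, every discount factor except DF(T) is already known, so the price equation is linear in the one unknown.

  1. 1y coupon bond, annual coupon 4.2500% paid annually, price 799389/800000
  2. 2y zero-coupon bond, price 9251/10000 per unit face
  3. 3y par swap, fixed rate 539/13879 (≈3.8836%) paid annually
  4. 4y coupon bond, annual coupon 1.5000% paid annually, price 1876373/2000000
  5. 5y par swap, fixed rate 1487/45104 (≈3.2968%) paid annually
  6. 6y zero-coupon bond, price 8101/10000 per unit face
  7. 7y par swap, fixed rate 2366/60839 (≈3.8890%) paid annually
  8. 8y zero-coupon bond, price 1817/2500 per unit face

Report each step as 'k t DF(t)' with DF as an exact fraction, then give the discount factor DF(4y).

step 1 [1y] bond c/1=17/400: DF=(799389/800000 − 17/400·(0))/(1+17/400) = 1917/2000 ≈ 0.958500
step 2 [2y] zero: DF = P = 9251/10000 ≈ 0.925100
step 3 [3y] swap r/1=539/13879: DF=(1 − 539/13879·(0.958500+0.925100))/(1+539/13879) = 4461/5000 ≈ 0.892200
step 4 [4y] bond c/1=3/200: DF=(1876373/2000000 − 3/200·(0.958500+0.925100+0.892200))/(1+3/200) = 8833/10000 ≈ 0.883300
step 5 [5y] swap r/1=1487/45104: DF=(1 − 1487/45104·(0.958500+0.925100+0.892200+0.883300))/(1+1487/45104) = 8513/10000 ≈ 0.851300
step 6 [6y] zero: DF = P = 8101/10000 ≈ 0.810100
step 7 [7y] swap r/1=2366/60839: DF=(1 − 2366/60839·(0.958500+0.925100+0.892200+0.883300+0.851300+0.810100))/(1+2366/60839) = 3817/5000 ≈ 0.763400
step 8 [8y] zero: DF = P = 1817/2500 ≈ 0.726800

1 1 1917/2000
2 2 9251/10000
3 3 4461/5000
4 4 8833/10000
5 5 8513/10000
6 6 8101/10000
7 7 3817/5000
8 8 1817/2500
DF(4y) = 8833/10000 ≈ 0.883300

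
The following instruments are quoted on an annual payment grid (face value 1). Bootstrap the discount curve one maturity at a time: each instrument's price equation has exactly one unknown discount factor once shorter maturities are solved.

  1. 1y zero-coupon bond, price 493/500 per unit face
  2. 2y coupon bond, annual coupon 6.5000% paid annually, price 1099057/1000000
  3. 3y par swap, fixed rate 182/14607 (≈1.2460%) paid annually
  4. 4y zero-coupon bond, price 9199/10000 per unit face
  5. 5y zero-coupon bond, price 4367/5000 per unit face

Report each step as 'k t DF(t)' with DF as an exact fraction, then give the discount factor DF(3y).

1 1 493/500
2 2 4859/5000
3 3 2409/2500
4 4 9199/10000
5 5 4367/5000
DF(3y) = 2409/2500 ≈ 0.963600

step 1 [1y] zero: DF = P = 493/500 ≈ 0.986000
step 2 [2y] bond c/1=13/200: DF=(1099057/1000000 − 13/200·(0.986000))/(1+13/200) = 4859/5000 ≈ 0.971800
step 3 [3y] swap r/1=182/14607: DF=(1 − 182/14607·(0.986000+0.971800))/(1+182/14607) = 2409/2500 ≈ 0.963600
step 4 [4y] zero: DF = P = 9199/10000 ≈ 0.919900
step 5 [5y] zero: DF = P = 4367/5000 ≈ 0.873400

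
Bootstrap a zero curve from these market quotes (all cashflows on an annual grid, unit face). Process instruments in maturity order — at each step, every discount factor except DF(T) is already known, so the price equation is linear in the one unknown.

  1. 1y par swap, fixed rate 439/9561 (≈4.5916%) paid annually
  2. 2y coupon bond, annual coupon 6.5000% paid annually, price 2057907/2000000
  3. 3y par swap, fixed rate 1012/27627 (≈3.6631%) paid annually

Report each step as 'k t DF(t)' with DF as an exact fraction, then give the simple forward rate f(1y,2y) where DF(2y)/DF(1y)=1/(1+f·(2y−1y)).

step 1 [1y] swap r/1=439/9561: DF=(1 − 439/9561·(0))/(1+439/9561) = 9561/10000 ≈ 0.956100
step 2 [2y] bond c/1=13/200: DF=(2057907/2000000 − 13/200·(0.956100))/(1+13/200) = 4539/5000 ≈ 0.907800
step 3 [3y] swap r/1=1012/27627: DF=(1 − 1012/27627·(0.956100+0.907800))/(1+1012/27627) = 2247/2500 ≈ 0.898800

1 1 9561/10000
2 2 4539/5000
3 3 2247/2500
f(1y,2y) = ((9561/10000)/(4539/5000) − 1)/(1) = 161/3026 ≈ 5.3206%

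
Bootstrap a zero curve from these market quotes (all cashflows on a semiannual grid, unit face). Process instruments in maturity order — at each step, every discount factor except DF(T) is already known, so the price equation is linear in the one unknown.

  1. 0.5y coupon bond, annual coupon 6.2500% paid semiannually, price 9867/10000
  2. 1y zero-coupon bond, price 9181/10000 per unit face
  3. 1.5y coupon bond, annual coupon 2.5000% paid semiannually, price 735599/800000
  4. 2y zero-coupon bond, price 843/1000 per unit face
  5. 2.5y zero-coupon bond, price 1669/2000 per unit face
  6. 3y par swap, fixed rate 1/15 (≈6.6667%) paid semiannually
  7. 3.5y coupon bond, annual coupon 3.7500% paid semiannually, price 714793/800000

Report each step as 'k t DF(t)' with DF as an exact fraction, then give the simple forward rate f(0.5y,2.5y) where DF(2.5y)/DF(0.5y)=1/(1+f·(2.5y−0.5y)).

step 1 [0.5y] bond c/2=1/32: DF=(9867/10000 − 1/32·(0))/(1+1/32) = 598/625 ≈ 0.956800
step 2 [1y] zero: DF = P = 9181/10000 ≈ 0.918100
step 3 [1.5y] bond c/2=1/80: DF=(735599/800000 − 1/80·(0.956800+0.918100))/(1+1/80) = 177/200 ≈ 0.885000
step 4 [2y] zero: DF = P = 843/1000 ≈ 0.843000
step 5 [2.5y] zero: DF = P = 1669/2000 ≈ 0.834500
step 6 [3y] swap r/2=1/30: DF=(1 − 1/30·(0.956800+0.918100+0.885000+0.843000+0.834500))/(1+1/30) = 4123/5000 ≈ 0.824600
step 7 [3.5y] bond c/2=3/160: DF=(714793/800000 − 3/160·(0.956800+0.918100+0.885000+0.843000+0.834500+0.824600))/(1+3/160) = 3901/5000 ≈ 0.780200

1 1/2 598/625
2 1 9181/10000
3 3/2 177/200
4 2 843/1000
5 5/2 1669/2000
6 3 4123/5000
7 7/2 3901/5000
f(0.5y,2.5y) = ((598/625)/(1669/2000) − 1)/(2) = 1223/16690 ≈ 7.3277%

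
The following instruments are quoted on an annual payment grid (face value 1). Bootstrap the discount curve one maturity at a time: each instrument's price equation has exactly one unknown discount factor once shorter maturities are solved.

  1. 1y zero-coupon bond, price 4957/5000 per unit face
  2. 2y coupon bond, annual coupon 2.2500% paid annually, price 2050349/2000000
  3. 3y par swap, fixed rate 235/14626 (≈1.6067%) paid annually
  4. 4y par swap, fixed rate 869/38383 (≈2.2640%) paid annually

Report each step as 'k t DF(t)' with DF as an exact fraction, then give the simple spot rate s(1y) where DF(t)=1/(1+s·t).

1 1 4957/5000
2 2 613/625
3 3 953/1000
4 4 9131/10000
s(1y) = (1/(4957/5000) − 1)/(1) = 43/4957 ≈ 0.8675%

step 1 [1y] zero: DF = P = 4957/5000 ≈ 0.991400
step 2 [2y] bond c/1=9/400: DF=(2050349/2000000 − 9/400·(0.991400))/(1+9/400) = 613/625 ≈ 0.980800
step 3 [3y] swap r/1=235/14626: DF=(1 − 235/14626·(0.991400+0.980800))/(1+235/14626) = 953/1000 ≈ 0.953000
step 4 [4y] swap r/1=869/38383: DF=(1 − 869/38383·(0.991400+0.980800+0.953000))/(1+869/38383) = 9131/10000 ≈ 0.913100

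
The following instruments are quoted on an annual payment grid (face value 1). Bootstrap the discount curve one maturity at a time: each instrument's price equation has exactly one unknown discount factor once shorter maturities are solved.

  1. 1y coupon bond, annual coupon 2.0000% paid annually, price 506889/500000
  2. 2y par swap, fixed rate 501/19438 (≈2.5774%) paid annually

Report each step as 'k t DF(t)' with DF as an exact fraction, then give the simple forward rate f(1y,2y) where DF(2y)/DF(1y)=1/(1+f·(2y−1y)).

step 1 [1y] bond c/1=1/50: DF=(506889/500000 − 1/50·(0))/(1+1/50) = 9939/10000 ≈ 0.993900
step 2 [2y] swap r/1=501/19438: DF=(1 − 501/19438·(0.993900))/(1+501/19438) = 9499/10000 ≈ 0.949900

1 1 9939/10000
2 2 9499/10000
f(1y,2y) = ((9939/10000)/(9499/10000) − 1)/(1) = 440/9499 ≈ 4.6321%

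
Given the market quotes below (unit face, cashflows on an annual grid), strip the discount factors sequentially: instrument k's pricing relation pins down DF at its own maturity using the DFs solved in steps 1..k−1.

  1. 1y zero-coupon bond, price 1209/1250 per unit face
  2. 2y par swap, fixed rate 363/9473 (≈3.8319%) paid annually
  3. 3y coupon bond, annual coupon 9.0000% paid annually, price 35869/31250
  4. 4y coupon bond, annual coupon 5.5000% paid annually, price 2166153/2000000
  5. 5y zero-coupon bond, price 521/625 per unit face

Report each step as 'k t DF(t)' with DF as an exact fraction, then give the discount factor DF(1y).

1 1 1209/1250
2 2 4637/5000
3 3 4483/5000
4 4 8811/10000
5 5 521/625
DF(1y) = 1209/1250 ≈ 0.967200

step 1 [1y] zero: DF = P = 1209/1250 ≈ 0.967200
step 2 [2y] swap r/1=363/9473: DF=(1 − 363/9473·(0.967200))/(1+363/9473) = 4637/5000 ≈ 0.927400
step 3 [3y] bond c/1=9/100: DF=(35869/31250 − 9/100·(0.967200+0.927400))/(1+9/100) = 4483/5000 ≈ 0.896600
step 4 [4y] bond c/1=11/200: DF=(2166153/2000000 − 11/200·(0.967200+0.927400+0.896600))/(1+11/200) = 8811/10000 ≈ 0.881100
step 5 [5y] zero: DF = P = 521/625 ≈ 0.833600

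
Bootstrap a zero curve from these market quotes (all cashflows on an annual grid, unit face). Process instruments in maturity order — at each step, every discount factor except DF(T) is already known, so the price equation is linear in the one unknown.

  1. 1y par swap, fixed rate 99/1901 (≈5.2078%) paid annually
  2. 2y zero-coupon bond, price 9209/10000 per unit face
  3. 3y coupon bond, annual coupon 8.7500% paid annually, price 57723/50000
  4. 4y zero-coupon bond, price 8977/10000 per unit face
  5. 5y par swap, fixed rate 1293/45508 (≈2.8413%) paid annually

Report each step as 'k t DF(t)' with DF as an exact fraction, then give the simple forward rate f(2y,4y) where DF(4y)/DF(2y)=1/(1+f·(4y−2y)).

1 1 1901/2000
2 2 9209/10000
3 3 911/1000
4 4 8977/10000
5 5 8707/10000
f(2y,4y) = ((9209/10000)/(8977/10000) − 1)/(2) = 116/8977 ≈ 1.2922%

step 1 [1y] swap r/1=99/1901: DF=(1 − 99/1901·(0))/(1+99/1901) = 1901/2000 ≈ 0.950500
step 2 [2y] zero: DF = P = 9209/10000 ≈ 0.920900
step 3 [3y] bond c/1=7/80: DF=(57723/50000 − 7/80·(0.950500+0.920900))/(1+7/80) = 911/1000 ≈ 0.911000
step 4 [4y] zero: DF = P = 8977/10000 ≈ 0.897700
step 5 [5y] swap r/1=1293/45508: DF=(1 − 1293/45508·(0.950500+0.920900+0.911000+0.897700))/(1+1293/45508) = 8707/10000 ≈ 0.870700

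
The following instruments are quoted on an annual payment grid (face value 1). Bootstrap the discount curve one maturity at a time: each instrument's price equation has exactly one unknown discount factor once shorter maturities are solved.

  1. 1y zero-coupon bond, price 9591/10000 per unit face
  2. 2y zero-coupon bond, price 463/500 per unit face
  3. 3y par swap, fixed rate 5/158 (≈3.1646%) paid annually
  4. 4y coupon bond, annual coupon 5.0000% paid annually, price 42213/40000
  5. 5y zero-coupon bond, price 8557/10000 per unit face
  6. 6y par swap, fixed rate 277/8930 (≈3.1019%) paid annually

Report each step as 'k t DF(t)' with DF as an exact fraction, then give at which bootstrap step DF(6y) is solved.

1 1 9591/10000
2 2 463/500
3 3 1823/2000
4 4 8719/10000
5 5 8557/10000
6 6 4169/5000
DF(6y) is solved at step 6

step 1 [1y] zero: DF = P = 9591/10000 ≈ 0.959100
step 2 [2y] zero: DF = P = 463/500 ≈ 0.926000
step 3 [3y] swap r/1=5/158: DF=(1 − 5/158·(0.959100+0.926000))/(1+5/158) = 1823/2000 ≈ 0.911500
step 4 [4y] bond c/1=1/20: DF=(42213/40000 − 1/20·(0.959100+0.926000+0.911500))/(1+1/20) = 8719/10000 ≈ 0.871900
step 5 [5y] zero: DF = P = 8557/10000 ≈ 0.855700
step 6 [6y] swap r/1=277/8930: DF=(1 − 277/8930·(0.959100+0.926000+0.911500+0.871900+0.855700))/(1+277/8930) = 4169/5000 ≈ 0.833800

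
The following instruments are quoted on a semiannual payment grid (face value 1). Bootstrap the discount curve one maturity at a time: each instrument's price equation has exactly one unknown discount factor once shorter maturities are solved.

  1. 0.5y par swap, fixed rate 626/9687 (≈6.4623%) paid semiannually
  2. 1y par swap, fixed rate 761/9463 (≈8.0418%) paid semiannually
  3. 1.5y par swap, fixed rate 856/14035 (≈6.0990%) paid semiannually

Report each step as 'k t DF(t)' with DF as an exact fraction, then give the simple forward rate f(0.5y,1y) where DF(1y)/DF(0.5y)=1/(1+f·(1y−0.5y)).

1 1/2 9687/10000
2 1 9239/10000
3 3/2 1143/1250
f(0.5y,1y) = ((9687/10000)/(9239/10000) − 1)/(1/2) = 896/9239 ≈ 9.6980%

step 1 [0.5y] swap r/2=313/9687: DF=(1 − 313/9687·(0))/(1+313/9687) = 9687/10000 ≈ 0.968700
step 2 [1y] swap r/2=761/18926: DF=(1 − 761/18926·(0.968700))/(1+761/18926) = 9239/10000 ≈ 0.923900
step 3 [1.5y] swap r/2=428/14035: DF=(1 − 428/14035·(0.968700+0.923900))/(1+428/14035) = 1143/1250 ≈ 0.914400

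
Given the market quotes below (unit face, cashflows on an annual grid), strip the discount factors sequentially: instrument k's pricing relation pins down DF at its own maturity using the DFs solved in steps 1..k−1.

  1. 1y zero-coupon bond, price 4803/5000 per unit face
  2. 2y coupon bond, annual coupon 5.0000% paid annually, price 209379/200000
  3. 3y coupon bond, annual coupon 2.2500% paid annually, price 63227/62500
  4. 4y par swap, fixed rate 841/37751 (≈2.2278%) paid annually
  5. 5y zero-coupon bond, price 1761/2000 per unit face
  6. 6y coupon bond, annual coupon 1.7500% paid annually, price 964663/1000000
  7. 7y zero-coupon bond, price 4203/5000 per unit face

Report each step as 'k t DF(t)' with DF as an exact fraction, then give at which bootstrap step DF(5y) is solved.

1 1 4803/5000
2 2 9513/10000
3 3 9473/10000
4 4 9159/10000
5 5 1761/2000
6 6 217/250
7 7 4203/5000
DF(5y) is solved at step 5

step 1 [1y] zero: DF = P = 4803/5000 ≈ 0.960600
step 2 [2y] bond c/1=1/20: DF=(209379/200000 − 1/20·(0.960600))/(1+1/20) = 9513/10000 ≈ 0.951300
step 3 [3y] bond c/1=9/400: DF=(63227/62500 − 9/400·(0.960600+0.951300))/(1+9/400) = 9473/10000 ≈ 0.947300
step 4 [4y] swap r/1=841/37751: DF=(1 − 841/37751·(0.960600+0.951300+0.947300))/(1+841/37751) = 9159/10000 ≈ 0.915900
step 5 [5y] zero: DF = P = 1761/2000 ≈ 0.880500
step 6 [6y] bond c/1=7/400: DF=(964663/1000000 − 7/400·(0.960600+0.951300+0.947300+0.915900+0.880500))/(1+7/400) = 217/250 ≈ 0.868000
step 7 [7y] zero: DF = P = 4203/5000 ≈ 0.840600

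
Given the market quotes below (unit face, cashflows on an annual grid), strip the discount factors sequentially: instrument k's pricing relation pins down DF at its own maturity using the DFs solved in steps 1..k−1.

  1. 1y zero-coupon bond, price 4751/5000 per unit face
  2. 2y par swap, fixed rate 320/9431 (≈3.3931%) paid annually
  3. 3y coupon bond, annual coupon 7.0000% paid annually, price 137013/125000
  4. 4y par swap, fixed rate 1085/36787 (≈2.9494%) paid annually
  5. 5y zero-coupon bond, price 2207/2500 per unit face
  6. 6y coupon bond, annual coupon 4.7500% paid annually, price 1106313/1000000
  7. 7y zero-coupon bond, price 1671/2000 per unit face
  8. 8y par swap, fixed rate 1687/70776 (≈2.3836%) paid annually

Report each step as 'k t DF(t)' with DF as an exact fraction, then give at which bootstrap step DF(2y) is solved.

step 1 [1y] zero: DF = P = 4751/5000 ≈ 0.950200
step 2 [2y] swap r/1=320/9431: DF=(1 − 320/9431·(0.950200))/(1+320/9431) = 117/125 ≈ 0.936000
step 3 [3y] bond c/1=7/100: DF=(137013/125000 − 7/100·(0.950200+0.936000))/(1+7/100) = 901/1000 ≈ 0.901000
step 4 [4y] swap r/1=1085/36787: DF=(1 − 1085/36787·(0.950200+0.936000+0.901000))/(1+1085/36787) = 1783/2000 ≈ 0.891500
step 5 [5y] zero: DF = P = 2207/2500 ≈ 0.882800
step 6 [6y] bond c/1=19/400: DF=(1106313/1000000 − 19/400·(0.950200+0.936000+0.901000+0.891500+0.882800))/(1+19/400) = 8493/10000 ≈ 0.849300
step 7 [7y] zero: DF = P = 1671/2000 ≈ 0.835500
step 8 [8y] swap r/1=1687/70776: DF=(1 − 1687/70776·(0.950200+0.936000+0.901000+0.891500+0.882800+0.849300+0.835500))/(1+1687/70776) = 8313/10000 ≈ 0.831300

1 1 4751/5000
2 2 117/125
3 3 901/1000
4 4 1783/2000
5 5 2207/2500
6 6 8493/10000
7 7 1671/2000
8 8 8313/10000
DF(2y) is solved at step 2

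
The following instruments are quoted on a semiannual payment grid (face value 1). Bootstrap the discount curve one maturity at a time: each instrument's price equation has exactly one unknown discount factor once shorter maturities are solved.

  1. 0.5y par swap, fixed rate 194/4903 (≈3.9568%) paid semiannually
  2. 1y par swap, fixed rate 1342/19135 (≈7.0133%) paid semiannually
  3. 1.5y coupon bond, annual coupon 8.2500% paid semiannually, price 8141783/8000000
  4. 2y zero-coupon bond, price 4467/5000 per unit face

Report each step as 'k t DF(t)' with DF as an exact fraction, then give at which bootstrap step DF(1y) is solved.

1 1/2 4903/5000
2 1 9329/10000
3 3/2 1127/1250
4 2 4467/5000
DF(1y) is solved at step 2

step 1 [0.5y] swap r/2=97/4903: DF=(1 − 97/4903·(0))/(1+97/4903) = 4903/5000 ≈ 0.980600
step 2 [1y] swap r/2=671/19135: DF=(1 − 671/19135·(0.980600))/(1+671/19135) = 9329/10000 ≈ 0.932900
step 3 [1.5y] bond c/2=33/800: DF=(8141783/8000000 − 33/800·(0.980600+0.932900))/(1+33/800) = 1127/1250 ≈ 0.901600
step 4 [2y] zero: DF = P = 4467/5000 ≈ 0.893400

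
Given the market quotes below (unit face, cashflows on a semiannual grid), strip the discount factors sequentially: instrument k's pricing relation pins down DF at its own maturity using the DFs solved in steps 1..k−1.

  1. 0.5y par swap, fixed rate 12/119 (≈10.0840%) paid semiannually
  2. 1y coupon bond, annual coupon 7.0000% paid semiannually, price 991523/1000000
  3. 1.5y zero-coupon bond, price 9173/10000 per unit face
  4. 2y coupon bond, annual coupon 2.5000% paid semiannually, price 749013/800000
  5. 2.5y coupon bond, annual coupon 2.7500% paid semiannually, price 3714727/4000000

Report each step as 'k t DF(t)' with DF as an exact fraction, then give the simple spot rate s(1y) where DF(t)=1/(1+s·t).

1 1/2 119/125
2 1 4629/5000
3 3/2 9173/10000
4 2 4451/5000
5 5/2 8661/10000
s(1y) = (1/(4629/5000) − 1)/(1) = 371/4629 ≈ 8.0147%

step 1 [0.5y] swap r/2=6/119: DF=(1 − 6/119·(0))/(1+6/119) = 119/125 ≈ 0.952000
step 2 [1y] bond c/2=7/200: DF=(991523/1000000 − 7/200·(0.952000))/(1+7/200) = 4629/5000 ≈ 0.925800
step 3 [1.5y] zero: DF = P = 9173/10000 ≈ 0.917300
step 4 [2y] bond c/2=1/80: DF=(749013/800000 − 1/80·(0.952000+0.925800+0.917300))/(1+1/80) = 4451/5000 ≈ 0.890200
step 5 [2.5y] bond c/2=11/800: DF=(3714727/4000000 − 11/800·(0.952000+0.925800+0.917300+0.890200))/(1+11/800) = 8661/10000 ≈ 0.866100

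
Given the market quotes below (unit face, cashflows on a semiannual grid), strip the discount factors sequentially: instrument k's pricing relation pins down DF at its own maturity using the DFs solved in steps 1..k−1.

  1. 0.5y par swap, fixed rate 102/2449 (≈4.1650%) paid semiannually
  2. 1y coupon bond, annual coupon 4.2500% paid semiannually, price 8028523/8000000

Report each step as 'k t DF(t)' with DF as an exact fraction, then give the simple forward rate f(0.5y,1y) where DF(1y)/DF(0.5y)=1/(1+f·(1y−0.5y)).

1 1/2 2449/2500
2 1 9623/10000
f(0.5y,1y) = ((2449/2500)/(9623/10000) − 1)/(1/2) = 346/9623 ≈ 3.5956%

step 1 [0.5y] swap r/2=51/2449: DF=(1 − 51/2449·(0))/(1+51/2449) = 2449/2500 ≈ 0.979600
step 2 [1y] bond c/2=17/800: DF=(8028523/8000000 − 17/800·(0.979600))/(1+17/800) = 9623/10000 ≈ 0.962300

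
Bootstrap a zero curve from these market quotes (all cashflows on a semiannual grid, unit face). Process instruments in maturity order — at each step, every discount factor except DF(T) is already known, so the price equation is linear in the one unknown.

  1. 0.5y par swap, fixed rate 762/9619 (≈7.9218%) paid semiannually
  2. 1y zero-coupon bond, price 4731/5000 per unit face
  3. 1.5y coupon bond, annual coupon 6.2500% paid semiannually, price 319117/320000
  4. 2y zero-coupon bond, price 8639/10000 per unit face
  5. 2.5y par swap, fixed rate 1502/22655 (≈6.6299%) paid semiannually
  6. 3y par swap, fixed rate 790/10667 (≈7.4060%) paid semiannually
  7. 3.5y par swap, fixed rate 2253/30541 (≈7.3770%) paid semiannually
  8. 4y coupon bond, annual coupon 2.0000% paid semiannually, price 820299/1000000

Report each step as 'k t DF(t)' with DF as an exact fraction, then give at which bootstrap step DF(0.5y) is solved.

step 1 [0.5y] swap r/2=381/9619: DF=(1 − 381/9619·(0))/(1+381/9619) = 9619/10000 ≈ 0.961900
step 2 [1y] zero: DF = P = 4731/5000 ≈ 0.946200
step 3 [1.5y] bond c/2=1/32: DF=(319117/320000 − 1/32·(0.961900+0.946200))/(1+1/32) = 2273/2500 ≈ 0.909200
step 4 [2y] zero: DF = P = 8639/10000 ≈ 0.863900
step 5 [2.5y] swap r/2=751/22655: DF=(1 − 751/22655·(0.961900+0.946200+0.909200+0.863900))/(1+751/22655) = 4249/5000 ≈ 0.849800
step 6 [3y] swap r/2=395/10667: DF=(1 − 395/10667·(0.961900+0.946200+0.909200+0.863900+0.849800))/(1+395/10667) = 321/400 ≈ 0.802500
step 7 [3.5y] swap r/2=2253/61082: DF=(1 − 2253/61082·(0.961900+0.946200+0.909200+0.863900+0.849800+0.802500))/(1+2253/61082) = 7747/10000 ≈ 0.774700
step 8 [4y] bond c/2=1/100: DF=(820299/1000000 − 1/100·(0.961900+0.946200+0.909200+0.863900+0.849800+0.802500+0.774700))/(1+1/100) = 7517/10000 ≈ 0.751700

1 1/2 9619/10000
2 1 4731/5000
3 3/2 2273/2500
4 2 8639/10000
5 5/2 4249/5000
6 3 321/400
7 7/2 7747/10000
8 4 7517/10000
DF(0.5y) is solved at step 1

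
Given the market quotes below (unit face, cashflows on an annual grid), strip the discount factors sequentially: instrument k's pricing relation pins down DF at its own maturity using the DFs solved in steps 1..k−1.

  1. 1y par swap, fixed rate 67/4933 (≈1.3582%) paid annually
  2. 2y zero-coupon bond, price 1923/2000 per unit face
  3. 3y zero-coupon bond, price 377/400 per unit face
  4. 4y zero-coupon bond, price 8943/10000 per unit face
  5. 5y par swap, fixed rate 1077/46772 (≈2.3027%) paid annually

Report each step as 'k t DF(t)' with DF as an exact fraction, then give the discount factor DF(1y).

1 1 4933/5000
2 2 1923/2000
3 3 377/400
4 4 8943/10000
5 5 8923/10000
DF(1y) = 4933/5000 ≈ 0.986600

step 1 [1y] swap r/1=67/4933: DF=(1 − 67/4933·(0))/(1+67/4933) = 4933/5000 ≈ 0.986600
step 2 [2y] zero: DF = P = 1923/2000 ≈ 0.961500
step 3 [3y] zero: DF = P = 377/400 ≈ 0.942500
step 4 [4y] zero: DF = P = 8943/10000 ≈ 0.894300
step 5 [5y] swap r/1=1077/46772: DF=(1 − 1077/46772·(0.986600+0.961500+0.942500+0.894300))/(1+1077/46772) = 8923/10000 ≈ 0.892300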